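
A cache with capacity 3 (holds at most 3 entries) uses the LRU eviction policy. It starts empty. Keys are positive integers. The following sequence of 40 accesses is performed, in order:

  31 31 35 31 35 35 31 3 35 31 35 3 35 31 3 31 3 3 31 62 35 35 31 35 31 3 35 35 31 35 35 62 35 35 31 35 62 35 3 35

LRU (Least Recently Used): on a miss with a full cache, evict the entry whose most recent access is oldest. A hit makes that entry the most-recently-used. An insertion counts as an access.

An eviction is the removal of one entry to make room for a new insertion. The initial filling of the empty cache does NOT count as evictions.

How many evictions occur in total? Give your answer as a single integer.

LRU simulation (capacity=3):
  1. access 31: MISS. Cache (LRU->MRU): [31]
  2. access 31: HIT. Cache (LRU->MRU): [31]
  3. access 35: MISS. Cache (LRU->MRU): [31 35]
  4. access 31: HIT. Cache (LRU->MRU): [35 31]
  5. access 35: HIT. Cache (LRU->MRU): [31 35]
  6. access 35: HIT. Cache (LRU->MRU): [31 35]
  7. access 31: HIT. Cache (LRU->MRU): [35 31]
  8. access 3: MISS. Cache (LRU->MRU): [35 31 3]
  9. access 35: HIT. Cache (LRU->MRU): [31 3 35]
  10. access 31: HIT. Cache (LRU->MRU): [3 35 31]
  11. access 35: HIT. Cache (LRU->MRU): [3 31 35]
  12. access 3: HIT. Cache (LRU->MRU): [31 35 3]
  13. access 35: HIT. Cache (LRU->MRU): [31 3 35]
  14. access 31: HIT. Cache (LRU->MRU): [3 35 31]
  15. access 3: HIT. Cache (LRU->MRU): [35 31 3]
  16. access 31: HIT. Cache (LRU->MRU): [35 3 31]
  17. access 3: HIT. Cache (LRU->MRU): [35 31 3]
  18. access 3: HIT. Cache (LRU->MRU): [35 31 3]
  19. access 31: HIT. Cache (LRU->MRU): [35 3 31]
  20. access 62: MISS, evict 35. Cache (LRU->MRU): [3 31 62]
  21. access 35: MISS, evict 3. Cache (LRU->MRU): [31 62 35]
  22. access 35: HIT. Cache (LRU->MRU): [31 62 35]
  23. access 31: HIT. Cache (LRU->MRU): [62 35 31]
  24. access 35: HIT. Cache (LRU->MRU): [62 31 35]
  25. access 31: HIT. Cache (LRU->MRU): [62 35 31]
  26. access 3: MISS, evict 62. Cache (LRU->MRU): [35 31 3]
  27. access 35: HIT. Cache (LRU->MRU): [31 3 35]
  28. access 35: HIT. Cache (LRU->MRU): [31 3 35]
  29. access 31: HIT. Cache (LRU->MRU): [3 35 31]
  30. access 35: HIT. Cache (LRU->MRU): [3 31 35]
  31. access 35: HIT. Cache (LRU->MRU): [3 31 35]
  32. access 62: MISS, evict 3. Cache (LRU->MRU): [31 35 62]
  33. access 35: HIT. Cache (LRU->MRU): [31 62 35]
  34. access 35: HIT. Cache (LRU->MRU): [31 62 35]
  35. access 31: HIT. Cache (LRU->MRU): [62 35 31]
  36. access 35: HIT. Cache (LRU->MRU): [62 31 35]
  37. access 62: HIT. Cache (LRU->MRU): [31 35 62]
  38. access 35: HIT. Cache (LRU->MRU): [31 62 35]
  39. access 3: MISS, evict 31. Cache (LRU->MRU): [62 35 3]
  40. access 35: HIT. Cache (LRU->MRU): [62 3 35]
Total: 32 hits, 8 misses, 5 evictions

Answer: 5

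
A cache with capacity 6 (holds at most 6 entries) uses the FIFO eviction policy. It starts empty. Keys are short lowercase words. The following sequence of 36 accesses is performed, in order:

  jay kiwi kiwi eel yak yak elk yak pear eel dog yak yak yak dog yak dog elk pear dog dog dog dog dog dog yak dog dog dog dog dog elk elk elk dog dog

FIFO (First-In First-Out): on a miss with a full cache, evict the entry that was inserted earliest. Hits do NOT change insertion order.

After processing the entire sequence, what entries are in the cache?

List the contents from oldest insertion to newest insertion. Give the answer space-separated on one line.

Answer: kiwi eel yak elk pear dog

Derivation:
FIFO simulation (capacity=6):
  1. access jay: MISS. Cache (old->new): [jay]
  2. access kiwi: MISS. Cache (old->new): [jay kiwi]
  3. access kiwi: HIT. Cache (old->new): [jay kiwi]
  4. access eel: MISS. Cache (old->new): [jay kiwi eel]
  5. access yak: MISS. Cache (old->new): [jay kiwi eel yak]
  6. access yak: HIT. Cache (old->new): [jay kiwi eel yak]
  7. access elk: MISS. Cache (old->new): [jay kiwi eel yak elk]
  8. access yak: HIT. Cache (old->new): [jay kiwi eel yak elk]
  9. access pear: MISS. Cache (old->new): [jay kiwi eel yak elk pear]
  10. access eel: HIT. Cache (old->new): [jay kiwi eel yak elk pear]
  11. access dog: MISS, evict jay. Cache (old->new): [kiwi eel yak elk pear dog]
  12. access yak: HIT. Cache (old->new): [kiwi eel yak elk pear dog]
  13. access yak: HIT. Cache (old->new): [kiwi eel yak elk pear dog]
  14. access yak: HIT. Cache (old->new): [kiwi eel yak elk pear dog]
  15. access dog: HIT. Cache (old->new): [kiwi eel yak elk pear dog]
  16. access yak: HIT. Cache (old->new): [kiwi eel yak elk pear dog]
  17. access dog: HIT. Cache (old->new): [kiwi eel yak elk pear dog]
  18. access elk: HIT. Cache (old->new): [kiwi eel yak elk pear dog]
  19. access pear: HIT. Cache (old->new): [kiwi eel yak elk pear dog]
  20. access dog: HIT. Cache (old->new): [kiwi eel yak elk pear dog]
  21. access dog: HIT. Cache (old->new): [kiwi eel yak elk pear dog]
  22. access dog: HIT. Cache (old->new): [kiwi eel yak elk pear dog]
  23. access dog: HIT. Cache (old->new): [kiwi eel yak elk pear dog]
  24. access dog: HIT. Cache (old->new): [kiwi eel yak elk pear dog]
  25. access dog: HIT. Cache (old->new): [kiwi eel yak elk pear dog]
  26. access yak: HIT. Cache (old->new): [kiwi eel yak elk pear dog]
  27. access dog: HIT. Cache (old->new): [kiwi eel yak elk pear dog]
  28. access dog: HIT. Cache (old->new): [kiwi eel yak elk pear dog]
  29. access dog: HIT. Cache (old->new): [kiwi eel yak elk pear dog]
  30. access dog: HIT. Cache (old->new): [kiwi eel yak elk pear dog]
  31. access dog: HIT. Cache (old->new): [kiwi eel yak elk pear dog]
  32. access elk: HIT. Cache (old->new): [kiwi eel yak elk pear dog]
  33. access elk: HIT. Cache (old->new): [kiwi eel yak elk pear dog]
  34. access elk: HIT. Cache (old->new): [kiwi eel yak elk pear dog]
  35. access dog: HIT. Cache (old->new): [kiwi eel yak elk pear dog]
  36. access dog: HIT. Cache (old->new): [kiwi eel yak elk pear dog]
Total: 29 hits, 7 misses, 1 evictions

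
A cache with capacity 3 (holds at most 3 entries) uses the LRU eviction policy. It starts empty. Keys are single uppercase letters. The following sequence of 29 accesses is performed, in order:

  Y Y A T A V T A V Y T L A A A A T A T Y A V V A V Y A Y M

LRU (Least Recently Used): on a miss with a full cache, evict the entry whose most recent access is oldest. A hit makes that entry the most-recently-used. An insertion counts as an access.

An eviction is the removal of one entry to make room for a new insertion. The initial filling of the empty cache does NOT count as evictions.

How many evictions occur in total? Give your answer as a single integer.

Answer: 8

Derivation:
LRU simulation (capacity=3):
  1. access Y: MISS. Cache (LRU->MRU): [Y]
  2. access Y: HIT. Cache (LRU->MRU): [Y]
  3. access A: MISS. Cache (LRU->MRU): [Y A]
  4. access T: MISS. Cache (LRU->MRU): [Y A T]
  5. access A: HIT. Cache (LRU->MRU): [Y T A]
  6. access V: MISS, evict Y. Cache (LRU->MRU): [T A V]
  7. access T: HIT. Cache (LRU->MRU): [A V T]
  8. access A: HIT. Cache (LRU->MRU): [V T A]
  9. access V: HIT. Cache (LRU->MRU): [T A V]
  10. access Y: MISS, evict T. Cache (LRU->MRU): [A V Y]
  11. access T: MISS, evict A. Cache (LRU->MRU): [V Y T]
  12. access L: MISS, evict V. Cache (LRU->MRU): [Y T L]
  13. access A: MISS, evict Y. Cache (LRU->MRU): [T L A]
  14. access A: HIT. Cache (LRU->MRU): [T L A]
  15. access A: HIT. Cache (LRU->MRU): [T L A]
  16. access A: HIT. Cache (LRU->MRU): [T L A]
  17. access T: HIT. Cache (LRU->MRU): [L A T]
  18. access A: HIT. Cache (LRU->MRU): [L T A]
  19. access T: HIT. Cache (LRU->MRU): [L A T]
  20. access Y: MISS, evict L. Cache (LRU->MRU): [A T Y]
  21. access A: HIT. Cache (LRU->MRU): [T Y A]
  22. access V: MISS, evict T. Cache (LRU->MRU): [Y A V]
  23. access V: HIT. Cache (LRU->MRU): [Y A V]
  24. access A: HIT. Cache (LRU->MRU): [Y V A]
  25. access V: HIT. Cache (LRU->MRU): [Y A V]
  26. access Y: HIT. Cache (LRU->MRU): [A V Y]
  27. access A: HIT. Cache (LRU->MRU): [V Y A]
  28. access Y: HIT. Cache (LRU->MRU): [V A Y]
  29. access M: MISS, evict V. Cache (LRU->MRU): [A Y M]
Total: 18 hits, 11 misses, 8 evictions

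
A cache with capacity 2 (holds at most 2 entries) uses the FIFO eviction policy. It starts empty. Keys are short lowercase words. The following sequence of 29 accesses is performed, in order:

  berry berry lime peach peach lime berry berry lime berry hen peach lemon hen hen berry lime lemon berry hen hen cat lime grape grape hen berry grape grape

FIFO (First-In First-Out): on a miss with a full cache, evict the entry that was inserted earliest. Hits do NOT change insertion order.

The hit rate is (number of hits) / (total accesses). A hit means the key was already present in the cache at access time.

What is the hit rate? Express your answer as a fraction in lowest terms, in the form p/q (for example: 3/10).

FIFO simulation (capacity=2):
  1. access berry: MISS. Cache (old->new): [berry]
  2. access berry: HIT. Cache (old->new): [berry]
  3. access lime: MISS. Cache (old->new): [berry lime]
  4. access peach: MISS, evict berry. Cache (old->new): [lime peach]
  5. access peach: HIT. Cache (old->new): [lime peach]
  6. access lime: HIT. Cache (old->new): [lime peach]
  7. access berry: MISS, evict lime. Cache (old->new): [peach berry]
  8. access berry: HIT. Cache (old->new): [peach berry]
  9. access lime: MISS, evict peach. Cache (old->new): [berry lime]
  10. access berry: HIT. Cache (old->new): [berry lime]
  11. access hen: MISS, evict berry. Cache (old->new): [lime hen]
  12. access peach: MISS, evict lime. Cache (old->new): [hen peach]
  13. access lemon: MISS, evict hen. Cache (old->new): [peach lemon]
  14. access hen: MISS, evict peach. Cache (old->new): [lemon hen]
  15. access hen: HIT. Cache (old->new): [lemon hen]
  16. access berry: MISS, evict lemon. Cache (old->new): [hen berry]
  17. access lime: MISS, evict hen. Cache (old->new): [berry lime]
  18. access lemon: MISS, evict berry. Cache (old->new): [lime lemon]
  19. access berry: MISS, evict lime. Cache (old->new): [lemon berry]
  20. access hen: MISS, evict lemon. Cache (old->new): [berry hen]
  21. access hen: HIT. Cache (old->new): [berry hen]
  22. access cat: MISS, evict berry. Cache (old->new): [hen cat]
  23. access lime: MISS, evict hen. Cache (old->new): [cat lime]
  24. access grape: MISS, evict cat. Cache (old->new): [lime grape]
  25. access grape: HIT. Cache (old->new): [lime grape]
  26. access hen: MISS, evict lime. Cache (old->new): [grape hen]
  27. access berry: MISS, evict grape. Cache (old->new): [hen berry]
  28. access grape: MISS, evict hen. Cache (old->new): [berry grape]
  29. access grape: HIT. Cache (old->new): [berry grape]
Total: 9 hits, 20 misses, 18 evictions

Hit rate = 9/29

Answer: 9/29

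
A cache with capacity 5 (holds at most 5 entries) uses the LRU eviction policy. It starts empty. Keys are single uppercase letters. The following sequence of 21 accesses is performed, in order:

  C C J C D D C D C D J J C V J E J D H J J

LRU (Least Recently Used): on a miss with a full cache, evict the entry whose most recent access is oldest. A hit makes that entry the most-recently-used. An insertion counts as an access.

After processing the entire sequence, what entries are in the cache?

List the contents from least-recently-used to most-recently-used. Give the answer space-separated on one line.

LRU simulation (capacity=5):
  1. access C: MISS. Cache (LRU->MRU): [C]
  2. access C: HIT. Cache (LRU->MRU): [C]
  3. access J: MISS. Cache (LRU->MRU): [C J]
  4. access C: HIT. Cache (LRU->MRU): [J C]
  5. access D: MISS. Cache (LRU->MRU): [J C D]
  6. access D: HIT. Cache (LRU->MRU): [J C D]
  7. access C: HIT. Cache (LRU->MRU): [J D C]
  8. access D: HIT. Cache (LRU->MRU): [J C D]
  9. access C: HIT. Cache (LRU->MRU): [J D C]
  10. access D: HIT. Cache (LRU->MRU): [J C D]
  11. access J: HIT. Cache (LRU->MRU): [C D J]
  12. access J: HIT. Cache (LRU->MRU): [C D J]
  13. access C: HIT. Cache (LRU->MRU): [D J C]
  14. access V: MISS. Cache (LRU->MRU): [D J C V]
  15. access J: HIT. Cache (LRU->MRU): [D C V J]
  16. access E: MISS. Cache (LRU->MRU): [D C V J E]
  17. access J: HIT. Cache (LRU->MRU): [D C V E J]
  18. access D: HIT. Cache (LRU->MRU): [C V E J D]
  19. access H: MISS, evict C. Cache (LRU->MRU): [V E J D H]
  20. access J: HIT. Cache (LRU->MRU): [V E D H J]
  21. access J: HIT. Cache (LRU->MRU): [V E D H J]
Total: 15 hits, 6 misses, 1 evictions

Answer: V E D H J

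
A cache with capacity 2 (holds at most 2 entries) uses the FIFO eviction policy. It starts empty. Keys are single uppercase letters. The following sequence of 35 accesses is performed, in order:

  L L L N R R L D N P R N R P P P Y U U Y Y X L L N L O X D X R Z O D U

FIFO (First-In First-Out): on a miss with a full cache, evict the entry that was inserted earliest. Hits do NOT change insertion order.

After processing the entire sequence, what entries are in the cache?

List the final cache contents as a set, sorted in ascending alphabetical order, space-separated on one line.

Answer: D U

Derivation:
FIFO simulation (capacity=2):
  1. access L: MISS. Cache (old->new): [L]
  2. access L: HIT. Cache (old->new): [L]
  3. access L: HIT. Cache (old->new): [L]
  4. access N: MISS. Cache (old->new): [L N]
  5. access R: MISS, evict L. Cache (old->new): [N R]
  6. access R: HIT. Cache (old->new): [N R]
  7. access L: MISS, evict N. Cache (old->new): [R L]
  8. access D: MISS, evict R. Cache (old->new): [L D]
  9. access N: MISS, evict L. Cache (old->new): [D N]
  10. access P: MISS, evict D. Cache (old->new): [N P]
  11. access R: MISS, evict N. Cache (old->new): [P R]
  12. access N: MISS, evict P. Cache (old->new): [R N]
  13. access R: HIT. Cache (old->new): [R N]
  14. access P: MISS, evict R. Cache (old->new): [N P]
  15. access P: HIT. Cache (old->new): [N P]
  16. access P: HIT. Cache (old->new): [N P]
  17. access Y: MISS, evict N. Cache (old->new): [P Y]
  18. access U: MISS, evict P. Cache (old->new): [Y U]
  19. access U: HIT. Cache (old->new): [Y U]
  20. access Y: HIT. Cache (old->new): [Y U]
  21. access Y: HIT. Cache (old->new): [Y U]
  22. access X: MISS, evict Y. Cache (old->new): [U X]
  23. access L: MISS, evict U. Cache (old->new): [X L]
  24. access L: HIT. Cache (old->new): [X L]
  25. access N: MISS, evict X. Cache (old->new): [L N]
  26. access L: HIT. Cache (old->new): [L N]
  27. access O: MISS, evict L. Cache (old->new): [N O]
  28. access X: MISS, evict N. Cache (old->new): [O X]
  29. access D: MISS, evict O. Cache (old->new): [X D]
  30. access X: HIT. Cache (old->new): [X D]
  31. access R: MISS, evict X. Cache (old->new): [D R]
  32. access Z: MISS, evict D. Cache (old->new): [R Z]
  33. access O: MISS, evict R. Cache (old->new): [Z O]
  34. access D: MISS, evict Z. Cache (old->new): [O D]
  35. access U: MISS, evict O. Cache (old->new): [D U]
Total: 12 hits, 23 misses, 21 evictions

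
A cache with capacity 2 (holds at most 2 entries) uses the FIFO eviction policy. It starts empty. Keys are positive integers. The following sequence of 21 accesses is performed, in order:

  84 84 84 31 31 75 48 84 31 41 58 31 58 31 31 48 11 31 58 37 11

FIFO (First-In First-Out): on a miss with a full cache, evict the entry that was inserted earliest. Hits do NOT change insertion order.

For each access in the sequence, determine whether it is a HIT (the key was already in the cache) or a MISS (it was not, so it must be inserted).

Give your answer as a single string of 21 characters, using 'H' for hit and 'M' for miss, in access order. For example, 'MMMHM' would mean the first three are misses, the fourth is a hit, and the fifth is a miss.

Answer: MHHMHMMMMMMMHHHMMMMMM

Derivation:
FIFO simulation (capacity=2):
  1. access 84: MISS. Cache (old->new): [84]
  2. access 84: HIT. Cache (old->new): [84]
  3. access 84: HIT. Cache (old->new): [84]
  4. access 31: MISS. Cache (old->new): [84 31]
  5. access 31: HIT. Cache (old->new): [84 31]
  6. access 75: MISS, evict 84. Cache (old->new): [31 75]
  7. access 48: MISS, evict 31. Cache (old->new): [75 48]
  8. access 84: MISS, evict 75. Cache (old->new): [48 84]
  9. access 31: MISS, evict 48. Cache (old->new): [84 31]
  10. access 41: MISS, evict 84. Cache (old->new): [31 41]
  11. access 58: MISS, evict 31. Cache (old->new): [41 58]
  12. access 31: MISS, evict 41. Cache (old->new): [58 31]
  13. access 58: HIT. Cache (old->new): [58 31]
  14. access 31: HIT. Cache (old->new): [58 31]
  15. access 31: HIT. Cache (old->new): [58 31]
  16. access 48: MISS, evict 58. Cache (old->new): [31 48]
  17. access 11: MISS, evict 31. Cache (old->new): [48 11]
  18. access 31: MISS, evict 48. Cache (old->new): [11 31]
  19. access 58: MISS, evict 11. Cache (old->new): [31 58]
  20. access 37: MISS, evict 31. Cache (old->new): [58 37]
  21. access 11: MISS, evict 58. Cache (old->new): [37 11]
Total: 6 hits, 15 misses, 13 evictions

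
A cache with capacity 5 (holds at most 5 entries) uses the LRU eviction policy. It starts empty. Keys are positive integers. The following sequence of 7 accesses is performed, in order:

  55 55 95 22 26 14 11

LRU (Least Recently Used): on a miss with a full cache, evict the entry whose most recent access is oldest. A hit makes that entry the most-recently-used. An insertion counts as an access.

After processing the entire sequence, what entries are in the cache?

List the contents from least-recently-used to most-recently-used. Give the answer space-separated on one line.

Answer: 95 22 26 14 11

Derivation:
LRU simulation (capacity=5):
  1. access 55: MISS. Cache (LRU->MRU): [55]
  2. access 55: HIT. Cache (LRU->MRU): [55]
  3. access 95: MISS. Cache (LRU->MRU): [55 95]
  4. access 22: MISS. Cache (LRU->MRU): [55 95 22]
  5. access 26: MISS. Cache (LRU->MRU): [55 95 22 26]
  6. access 14: MISS. Cache (LRU->MRU): [55 95 22 26 14]
  7. access 11: MISS, evict 55. Cache (LRU->MRU): [95 22 26 14 11]
Total: 1 hits, 6 misses, 1 evictions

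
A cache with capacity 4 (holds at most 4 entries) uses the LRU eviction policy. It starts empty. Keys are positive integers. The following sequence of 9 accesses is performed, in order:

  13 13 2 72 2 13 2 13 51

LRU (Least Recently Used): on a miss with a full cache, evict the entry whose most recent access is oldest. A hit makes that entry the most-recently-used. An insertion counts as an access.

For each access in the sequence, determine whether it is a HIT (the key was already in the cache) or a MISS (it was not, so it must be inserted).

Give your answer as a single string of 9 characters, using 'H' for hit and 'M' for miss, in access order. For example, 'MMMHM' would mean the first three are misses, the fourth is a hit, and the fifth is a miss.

Answer: MHMMHHHHM

Derivation:
LRU simulation (capacity=4):
  1. access 13: MISS. Cache (LRU->MRU): [13]
  2. access 13: HIT. Cache (LRU->MRU): [13]
  3. access 2: MISS. Cache (LRU->MRU): [13 2]
  4. access 72: MISS. Cache (LRU->MRU): [13 2 72]
  5. access 2: HIT. Cache (LRU->MRU): [13 72 2]
  6. access 13: HIT. Cache (LRU->MRU): [72 2 13]
  7. access 2: HIT. Cache (LRU->MRU): [72 13 2]
  8. access 13: HIT. Cache (LRU->MRU): [72 2 13]
  9. access 51: MISS. Cache (LRU->MRU): [72 2 13 51]
Total: 5 hits, 4 misses, 0 evictions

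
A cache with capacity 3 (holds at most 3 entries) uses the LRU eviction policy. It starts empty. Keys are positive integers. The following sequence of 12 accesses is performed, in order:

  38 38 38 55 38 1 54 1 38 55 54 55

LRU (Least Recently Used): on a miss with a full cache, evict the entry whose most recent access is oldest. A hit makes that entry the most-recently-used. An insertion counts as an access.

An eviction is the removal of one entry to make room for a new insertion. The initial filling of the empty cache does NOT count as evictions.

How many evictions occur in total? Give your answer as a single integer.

Answer: 3

Derivation:
LRU simulation (capacity=3):
  1. access 38: MISS. Cache (LRU->MRU): [38]
  2. access 38: HIT. Cache (LRU->MRU): [38]
  3. access 38: HIT. Cache (LRU->MRU): [38]
  4. access 55: MISS. Cache (LRU->MRU): [38 55]
  5. access 38: HIT. Cache (LRU->MRU): [55 38]
  6. access 1: MISS. Cache (LRU->MRU): [55 38 1]
  7. access 54: MISS, evict 55. Cache (LRU->MRU): [38 1 54]
  8. access 1: HIT. Cache (LRU->MRU): [38 54 1]
  9. access 38: HIT. Cache (LRU->MRU): [54 1 38]
  10. access 55: MISS, evict 54. Cache (LRU->MRU): [1 38 55]
  11. access 54: MISS, evict 1. Cache (LRU->MRU): [38 55 54]
  12. access 55: HIT. Cache (LRU->MRU): [38 54 55]
Total: 6 hits, 6 misses, 3 evictions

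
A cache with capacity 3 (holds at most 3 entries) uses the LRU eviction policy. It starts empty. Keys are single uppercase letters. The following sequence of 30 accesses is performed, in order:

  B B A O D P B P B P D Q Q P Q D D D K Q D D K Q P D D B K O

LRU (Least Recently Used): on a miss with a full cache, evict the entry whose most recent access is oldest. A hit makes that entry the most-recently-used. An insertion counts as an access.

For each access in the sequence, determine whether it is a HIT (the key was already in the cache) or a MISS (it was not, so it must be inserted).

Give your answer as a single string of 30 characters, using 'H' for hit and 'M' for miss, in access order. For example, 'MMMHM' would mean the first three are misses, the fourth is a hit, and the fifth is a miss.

LRU simulation (capacity=3):
  1. access B: MISS. Cache (LRU->MRU): [B]
  2. access B: HIT. Cache (LRU->MRU): [B]
  3. access A: MISS. Cache (LRU->MRU): [B A]
  4. access O: MISS. Cache (LRU->MRU): [B A O]
  5. access D: MISS, evict B. Cache (LRU->MRU): [A O D]
  6. access P: MISS, evict A. Cache (LRU->MRU): [O D P]
  7. access B: MISS, evict O. Cache (LRU->MRU): [D P B]
  8. access P: HIT. Cache (LRU->MRU): [D B P]
  9. access B: HIT. Cache (LRU->MRU): [D P B]
  10. access P: HIT. Cache (LRU->MRU): [D B P]
  11. access D: HIT. Cache (LRU->MRU): [B P D]
  12. access Q: MISS, evict B. Cache (LRU->MRU): [P D Q]
  13. access Q: HIT. Cache (LRU->MRU): [P D Q]
  14. access P: HIT. Cache (LRU->MRU): [D Q P]
  15. access Q: HIT. Cache (LRU->MRU): [D P Q]
  16. access D: HIT. Cache (LRU->MRU): [P Q D]
  17. access D: HIT. Cache (LRU->MRU): [P Q D]
  18. access D: HIT. Cache (LRU->MRU): [P Q D]
  19. access K: MISS, evict P. Cache (LRU->MRU): [Q D K]
  20. access Q: HIT. Cache (LRU->MRU): [D K Q]
  21. access D: HIT. Cache (LRU->MRU): [K Q D]
  22. access D: HIT. Cache (LRU->MRU): [K Q D]
  23. access K: HIT. Cache (LRU->MRU): [Q D K]
  24. access Q: HIT. Cache (LRU->MRU): [D K Q]
  25. access P: MISS, evict D. Cache (LRU->MRU): [K Q P]
  26. access D: MISS, evict K. Cache (LRU->MRU): [Q P D]
  27. access D: HIT. Cache (LRU->MRU): [Q P D]
  28. access B: MISS, evict Q. Cache (LRU->MRU): [P D B]
  29. access K: MISS, evict P. Cache (LRU->MRU): [D B K]
  30. access O: MISS, evict D. Cache (LRU->MRU): [B K O]
Total: 17 hits, 13 misses, 10 evictions

Answer: MHMMMMMHHHHMHHHHHHMHHHHHMMHMMM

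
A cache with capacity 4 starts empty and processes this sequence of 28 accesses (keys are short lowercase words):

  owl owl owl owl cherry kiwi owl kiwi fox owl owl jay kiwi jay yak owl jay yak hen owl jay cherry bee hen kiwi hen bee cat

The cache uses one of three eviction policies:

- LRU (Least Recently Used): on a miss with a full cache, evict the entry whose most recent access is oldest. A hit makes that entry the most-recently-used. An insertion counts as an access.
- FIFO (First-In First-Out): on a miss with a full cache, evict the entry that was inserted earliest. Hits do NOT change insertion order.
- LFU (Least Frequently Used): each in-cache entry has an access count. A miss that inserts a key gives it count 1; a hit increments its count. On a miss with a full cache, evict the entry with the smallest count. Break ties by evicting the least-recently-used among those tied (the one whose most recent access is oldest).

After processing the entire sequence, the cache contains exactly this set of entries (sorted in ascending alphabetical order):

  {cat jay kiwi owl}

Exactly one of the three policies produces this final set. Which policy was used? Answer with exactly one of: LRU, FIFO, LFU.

Simulating under each policy and comparing final sets:
  LRU: final set = {bee cat hen kiwi} -> differs
  FIFO: final set = {bee cat cherry kiwi} -> differs
  LFU: final set = {cat jay kiwi owl} -> MATCHES target
Only LFU produces the target set.

Answer: LFU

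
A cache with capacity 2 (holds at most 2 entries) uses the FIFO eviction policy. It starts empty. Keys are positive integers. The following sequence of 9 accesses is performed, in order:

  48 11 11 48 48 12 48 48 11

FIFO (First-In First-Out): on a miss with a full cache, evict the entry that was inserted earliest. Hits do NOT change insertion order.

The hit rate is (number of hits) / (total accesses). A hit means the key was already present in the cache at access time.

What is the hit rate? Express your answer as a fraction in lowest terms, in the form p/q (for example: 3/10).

FIFO simulation (capacity=2):
  1. access 48: MISS. Cache (old->new): [48]
  2. access 11: MISS. Cache (old->new): [48 11]
  3. access 11: HIT. Cache (old->new): [48 11]
  4. access 48: HIT. Cache (old->new): [48 11]
  5. access 48: HIT. Cache (old->new): [48 11]
  6. access 12: MISS, evict 48. Cache (old->new): [11 12]
  7. access 48: MISS, evict 11. Cache (old->new): [12 48]
  8. access 48: HIT. Cache (old->new): [12 48]
  9. access 11: MISS, evict 12. Cache (old->new): [48 11]
Total: 4 hits, 5 misses, 3 evictions

Hit rate = 4/9

Answer: 4/9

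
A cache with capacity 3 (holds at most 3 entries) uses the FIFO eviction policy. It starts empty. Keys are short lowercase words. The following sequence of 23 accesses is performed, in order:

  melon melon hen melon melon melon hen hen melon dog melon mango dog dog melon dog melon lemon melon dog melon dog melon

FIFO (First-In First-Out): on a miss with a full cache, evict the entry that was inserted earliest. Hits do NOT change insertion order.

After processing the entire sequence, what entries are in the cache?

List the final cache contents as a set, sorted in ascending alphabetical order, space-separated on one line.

Answer: dog lemon melon

Derivation:
FIFO simulation (capacity=3):
  1. access melon: MISS. Cache (old->new): [melon]
  2. access melon: HIT. Cache (old->new): [melon]
  3. access hen: MISS. Cache (old->new): [melon hen]
  4. access melon: HIT. Cache (old->new): [melon hen]
  5. access melon: HIT. Cache (old->new): [melon hen]
  6. access melon: HIT. Cache (old->new): [melon hen]
  7. access hen: HIT. Cache (old->new): [melon hen]
  8. access hen: HIT. Cache (old->new): [melon hen]
  9. access melon: HIT. Cache (old->new): [melon hen]
  10. access dog: MISS. Cache (old->new): [melon hen dog]
  11. access melon: HIT. Cache (old->new): [melon hen dog]
  12. access mango: MISS, evict melon. Cache (old->new): [hen dog mango]
  13. access dog: HIT. Cache (old->new): [hen dog mango]
  14. access dog: HIT. Cache (old->new): [hen dog mango]
  15. access melon: MISS, evict hen. Cache (old->new): [dog mango melon]
  16. access dog: HIT. Cache (old->new): [dog mango melon]
  17. access melon: HIT. Cache (old->new): [dog mango melon]
  18. access lemon: MISS, evict dog. Cache (old->new): [mango melon lemon]
  19. access melon: HIT. Cache (old->new): [mango melon lemon]
  20. access dog: MISS, evict mango. Cache (old->new): [melon lemon dog]
  21. access melon: HIT. Cache (old->new): [melon lemon dog]
  22. access dog: HIT. Cache (old->new): [melon lemon dog]
  23. access melon: HIT. Cache (old->new): [melon lemon dog]
Total: 16 hits, 7 misses, 4 evictions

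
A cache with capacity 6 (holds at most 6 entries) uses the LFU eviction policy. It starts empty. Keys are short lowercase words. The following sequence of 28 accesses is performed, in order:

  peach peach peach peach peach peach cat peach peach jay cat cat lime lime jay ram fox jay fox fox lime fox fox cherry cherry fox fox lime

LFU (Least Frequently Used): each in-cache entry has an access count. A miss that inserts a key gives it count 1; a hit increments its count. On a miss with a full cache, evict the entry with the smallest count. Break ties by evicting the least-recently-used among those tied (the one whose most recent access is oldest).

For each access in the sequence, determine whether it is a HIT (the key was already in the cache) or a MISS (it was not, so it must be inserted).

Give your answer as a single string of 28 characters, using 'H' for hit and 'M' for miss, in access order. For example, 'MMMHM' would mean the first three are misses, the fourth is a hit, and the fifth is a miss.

LFU simulation (capacity=6):
  1. access peach: MISS. Cache: [peach(c=1)]
  2. access peach: HIT, count now 2. Cache: [peach(c=2)]
  3. access peach: HIT, count now 3. Cache: [peach(c=3)]
  4. access peach: HIT, count now 4. Cache: [peach(c=4)]
  5. access peach: HIT, count now 5. Cache: [peach(c=5)]
  6. access peach: HIT, count now 6. Cache: [peach(c=6)]
  7. access cat: MISS. Cache: [cat(c=1) peach(c=6)]
  8. access peach: HIT, count now 7. Cache: [cat(c=1) peach(c=7)]
  9. access peach: HIT, count now 8. Cache: [cat(c=1) peach(c=8)]
  10. access jay: MISS. Cache: [cat(c=1) jay(c=1) peach(c=8)]
  11. access cat: HIT, count now 2. Cache: [jay(c=1) cat(c=2) peach(c=8)]
  12. access cat: HIT, count now 3. Cache: [jay(c=1) cat(c=3) peach(c=8)]
  13. access lime: MISS. Cache: [jay(c=1) lime(c=1) cat(c=3) peach(c=8)]
  14. access lime: HIT, count now 2. Cache: [jay(c=1) lime(c=2) cat(c=3) peach(c=8)]
  15. access jay: HIT, count now 2. Cache: [lime(c=2) jay(c=2) cat(c=3) peach(c=8)]
  16. access ram: MISS. Cache: [ram(c=1) lime(c=2) jay(c=2) cat(c=3) peach(c=8)]
  17. access fox: MISS. Cache: [ram(c=1) fox(c=1) lime(c=2) jay(c=2) cat(c=3) peach(c=8)]
  18. access jay: HIT, count now 3. Cache: [ram(c=1) fox(c=1) lime(c=2) cat(c=3) jay(c=3) peach(c=8)]
  19. access fox: HIT, count now 2. Cache: [ram(c=1) lime(c=2) fox(c=2) cat(c=3) jay(c=3) peach(c=8)]
  20. access fox: HIT, count now 3. Cache: [ram(c=1) lime(c=2) cat(c=3) jay(c=3) fox(c=3) peach(c=8)]
  21. access lime: HIT, count now 3. Cache: [ram(c=1) cat(c=3) jay(c=3) fox(c=3) lime(c=3) peach(c=8)]
  22. access fox: HIT, count now 4. Cache: [ram(c=1) cat(c=3) jay(c=3) lime(c=3) fox(c=4) peach(c=8)]
  23. access fox: HIT, count now 5. Cache: [ram(c=1) cat(c=3) jay(c=3) lime(c=3) fox(c=5) peach(c=8)]
  24. access cherry: MISS, evict ram(c=1). Cache: [cherry(c=1) cat(c=3) jay(c=3) lime(c=3) fox(c=5) peach(c=8)]
  25. access cherry: HIT, count now 2. Cache: [cherry(c=2) cat(c=3) jay(c=3) lime(c=3) fox(c=5) peach(c=8)]
  26. access fox: HIT, count now 6. Cache: [cherry(c=2) cat(c=3) jay(c=3) lime(c=3) fox(c=6) peach(c=8)]
  27. access fox: HIT, count now 7. Cache: [cherry(c=2) cat(c=3) jay(c=3) lime(c=3) fox(c=7) peach(c=8)]
  28. access lime: HIT, count now 4. Cache: [cherry(c=2) cat(c=3) jay(c=3) lime(c=4) fox(c=7) peach(c=8)]
Total: 21 hits, 7 misses, 1 evictions

Answer: MHHHHHMHHMHHMHHMMHHHHHHMHHHH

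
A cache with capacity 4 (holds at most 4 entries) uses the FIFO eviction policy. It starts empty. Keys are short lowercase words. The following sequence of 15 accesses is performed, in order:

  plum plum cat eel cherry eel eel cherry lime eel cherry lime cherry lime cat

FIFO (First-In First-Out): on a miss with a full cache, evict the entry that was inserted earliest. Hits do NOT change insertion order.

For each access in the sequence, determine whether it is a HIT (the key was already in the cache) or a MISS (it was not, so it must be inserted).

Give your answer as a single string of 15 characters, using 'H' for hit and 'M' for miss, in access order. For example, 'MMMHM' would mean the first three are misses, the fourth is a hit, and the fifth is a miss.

FIFO simulation (capacity=4):
  1. access plum: MISS. Cache (old->new): [plum]
  2. access plum: HIT. Cache (old->new): [plum]
  3. access cat: MISS. Cache (old->new): [plum cat]
  4. access eel: MISS. Cache (old->new): [plum cat eel]
  5. access cherry: MISS. Cache (old->new): [plum cat eel cherry]
  6. access eel: HIT. Cache (old->new): [plum cat eel cherry]
  7. access eel: HIT. Cache (old->new): [plum cat eel cherry]
  8. access cherry: HIT. Cache (old->new): [plum cat eel cherry]
  9. access lime: MISS, evict plum. Cache (old->new): [cat eel cherry lime]
  10. access eel: HIT. Cache (old->new): [cat eel cherry lime]
  11. access cherry: HIT. Cache (old->new): [cat eel cherry lime]
  12. access lime: HIT. Cache (old->new): [cat eel cherry lime]
  13. access cherry: HIT. Cache (old->new): [cat eel cherry lime]
  14. access lime: HIT. Cache (old->new): [cat eel cherry lime]
  15. access cat: HIT. Cache (old->new): [cat eel cherry lime]
Total: 10 hits, 5 misses, 1 evictions

Answer: MHMMMHHHMHHHHHH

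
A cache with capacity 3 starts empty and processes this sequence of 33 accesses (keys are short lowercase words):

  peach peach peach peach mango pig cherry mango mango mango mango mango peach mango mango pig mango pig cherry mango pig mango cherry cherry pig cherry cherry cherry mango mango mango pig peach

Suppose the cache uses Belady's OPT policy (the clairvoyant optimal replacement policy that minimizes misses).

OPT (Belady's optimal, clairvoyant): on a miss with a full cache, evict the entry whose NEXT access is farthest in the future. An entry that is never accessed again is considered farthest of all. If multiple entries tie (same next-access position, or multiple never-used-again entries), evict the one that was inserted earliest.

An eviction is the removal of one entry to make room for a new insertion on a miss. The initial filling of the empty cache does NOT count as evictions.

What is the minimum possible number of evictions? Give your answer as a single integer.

OPT (Belady) simulation (capacity=3):
  1. access peach: MISS. Cache: [peach]
  2. access peach: HIT. Next use of peach: step 3. Cache: [peach]
  3. access peach: HIT. Next use of peach: step 4. Cache: [peach]
  4. access peach: HIT. Next use of peach: step 13. Cache: [peach]
  5. access mango: MISS. Cache: [peach mango]
  6. access pig: MISS. Cache: [peach mango pig]
  7. access cherry: MISS, evict pig (next use: step 16). Cache: [peach mango cherry]
  8. access mango: HIT. Next use of mango: step 9. Cache: [peach mango cherry]
  9. access mango: HIT. Next use of mango: step 10. Cache: [peach mango cherry]
  10. access mango: HIT. Next use of mango: step 11. Cache: [peach mango cherry]
  11. access mango: HIT. Next use of mango: step 12. Cache: [peach mango cherry]
  12. access mango: HIT. Next use of mango: step 14. Cache: [peach mango cherry]
  13. access peach: HIT. Next use of peach: step 33. Cache: [peach mango cherry]
  14. access mango: HIT. Next use of mango: step 15. Cache: [peach mango cherry]
  15. access mango: HIT. Next use of mango: step 17. Cache: [peach mango cherry]
  16. access pig: MISS, evict peach (next use: step 33). Cache: [mango cherry pig]
  17. access mango: HIT. Next use of mango: step 20. Cache: [mango cherry pig]
  18. access pig: HIT. Next use of pig: step 21. Cache: [mango cherry pig]
  19. access cherry: HIT. Next use of cherry: step 23. Cache: [mango cherry pig]
  20. access mango: HIT. Next use of mango: step 22. Cache: [mango cherry pig]
  21. access pig: HIT. Next use of pig: step 25. Cache: [mango cherry pig]
  22. access mango: HIT. Next use of mango: step 29. Cache: [mango cherry pig]
  23. access cherry: HIT. Next use of cherry: step 24. Cache: [mango cherry pig]
  24. access cherry: HIT. Next use of cherry: step 26. Cache: [mango cherry pig]
  25. access pig: HIT. Next use of pig: step 32. Cache: [mango cherry pig]
  26. access cherry: HIT. Next use of cherry: step 27. Cache: [mango cherry pig]
  27. access cherry: HIT. Next use of cherry: step 28. Cache: [mango cherry pig]
  28. access cherry: HIT. Next use of cherry: never. Cache: [mango cherry pig]
  29. access mango: HIT. Next use of mango: step 30. Cache: [mango cherry pig]
  30. access mango: HIT. Next use of mango: step 31. Cache: [mango cherry pig]
  31. access mango: HIT. Next use of mango: never. Cache: [mango cherry pig]
  32. access pig: HIT. Next use of pig: never. Cache: [mango cherry pig]
  33. access peach: MISS, evict mango (next use: never). Cache: [cherry pig peach]
Total: 27 hits, 6 misses, 3 evictions

Answer: 3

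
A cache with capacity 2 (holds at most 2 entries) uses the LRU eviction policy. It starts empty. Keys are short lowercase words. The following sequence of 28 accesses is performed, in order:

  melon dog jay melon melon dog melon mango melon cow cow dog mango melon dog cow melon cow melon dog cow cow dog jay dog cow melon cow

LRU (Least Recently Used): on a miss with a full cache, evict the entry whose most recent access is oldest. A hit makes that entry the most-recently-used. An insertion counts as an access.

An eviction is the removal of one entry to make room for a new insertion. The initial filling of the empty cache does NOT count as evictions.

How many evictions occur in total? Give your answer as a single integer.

LRU simulation (capacity=2):
  1. access melon: MISS. Cache (LRU->MRU): [melon]
  2. access dog: MISS. Cache (LRU->MRU): [melon dog]
  3. access jay: MISS, evict melon. Cache (LRU->MRU): [dog jay]
  4. access melon: MISS, evict dog. Cache (LRU->MRU): [jay melon]
  5. access melon: HIT. Cache (LRU->MRU): [jay melon]
  6. access dog: MISS, evict jay. Cache (LRU->MRU): [melon dog]
  7. access melon: HIT. Cache (LRU->MRU): [dog melon]
  8. access mango: MISS, evict dog. Cache (LRU->MRU): [melon mango]
  9. access melon: HIT. Cache (LRU->MRU): [mango melon]
  10. access cow: MISS, evict mango. Cache (LRU->MRU): [melon cow]
  11. access cow: HIT. Cache (LRU->MRU): [melon cow]
  12. access dog: MISS, evict melon. Cache (LRU->MRU): [cow dog]
  13. access mango: MISS, evict cow. Cache (LRU->MRU): [dog mango]
  14. access melon: MISS, evict dog. Cache (LRU->MRU): [mango melon]
  15. access dog: MISS, evict mango. Cache (LRU->MRU): [melon dog]
  16. access cow: MISS, evict melon. Cache (LRU->MRU): [dog cow]
  17. access melon: MISS, evict dog. Cache (LRU->MRU): [cow melon]
  18. access cow: HIT. Cache (LRU->MRU): [melon cow]
  19. access melon: HIT. Cache (LRU->MRU): [cow melon]
  20. access dog: MISS, evict cow. Cache (LRU->MRU): [melon dog]
  21. access cow: MISS, evict melon. Cache (LRU->MRU): [dog cow]
  22. access cow: HIT. Cache (LRU->MRU): [dog cow]
  23. access dog: HIT. Cache (LRU->MRU): [cow dog]
  24. access jay: MISS, evict cow. Cache (LRU->MRU): [dog jay]
  25. access dog: HIT. Cache (LRU->MRU): [jay dog]
  26. access cow: MISS, evict jay. Cache (LRU->MRU): [dog cow]
  27. access melon: MISS, evict dog. Cache (LRU->MRU): [cow melon]
  28. access cow: HIT. Cache (LRU->MRU): [melon cow]
Total: 10 hits, 18 misses, 16 evictions

Answer: 16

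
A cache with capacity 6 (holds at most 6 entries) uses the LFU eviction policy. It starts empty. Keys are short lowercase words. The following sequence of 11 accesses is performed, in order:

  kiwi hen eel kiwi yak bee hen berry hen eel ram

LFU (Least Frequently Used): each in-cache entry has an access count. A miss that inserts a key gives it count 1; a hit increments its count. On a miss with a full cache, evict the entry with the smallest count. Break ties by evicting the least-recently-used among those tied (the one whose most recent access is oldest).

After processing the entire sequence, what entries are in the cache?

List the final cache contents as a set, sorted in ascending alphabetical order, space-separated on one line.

Answer: bee berry eel hen kiwi ram

Derivation:
LFU simulation (capacity=6):
  1. access kiwi: MISS. Cache: [kiwi(c=1)]
  2. access hen: MISS. Cache: [kiwi(c=1) hen(c=1)]
  3. access eel: MISS. Cache: [kiwi(c=1) hen(c=1) eel(c=1)]
  4. access kiwi: HIT, count now 2. Cache: [hen(c=1) eel(c=1) kiwi(c=2)]
  5. access yak: MISS. Cache: [hen(c=1) eel(c=1) yak(c=1) kiwi(c=2)]
  6. access bee: MISS. Cache: [hen(c=1) eel(c=1) yak(c=1) bee(c=1) kiwi(c=2)]
  7. access hen: HIT, count now 2. Cache: [eel(c=1) yak(c=1) bee(c=1) kiwi(c=2) hen(c=2)]
  8. access berry: MISS. Cache: [eel(c=1) yak(c=1) bee(c=1) berry(c=1) kiwi(c=2) hen(c=2)]
  9. access hen: HIT, count now 3. Cache: [eel(c=1) yak(c=1) bee(c=1) berry(c=1) kiwi(c=2) hen(c=3)]
  10. access eel: HIT, count now 2. Cache: [yak(c=1) bee(c=1) berry(c=1) kiwi(c=2) eel(c=2) hen(c=3)]
  11. access ram: MISS, evict yak(c=1). Cache: [bee(c=1) berry(c=1) ram(c=1) kiwi(c=2) eel(c=2) hen(c=3)]
Total: 4 hits, 7 misses, 1 evictions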